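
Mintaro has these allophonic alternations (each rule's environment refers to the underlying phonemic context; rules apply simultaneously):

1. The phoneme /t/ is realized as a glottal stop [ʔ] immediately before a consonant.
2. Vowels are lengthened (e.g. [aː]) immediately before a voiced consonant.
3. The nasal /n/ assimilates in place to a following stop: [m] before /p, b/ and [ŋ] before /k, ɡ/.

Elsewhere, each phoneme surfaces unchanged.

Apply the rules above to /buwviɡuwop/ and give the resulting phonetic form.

[buːwviːɡuːwop]

/b/ (word-initial): no rule targets it → [b].
Rule 2 applies to /u/ (between /b/ and /w/: before a voiced consonant) → [uː].
/w/ — not in any rule's target class → [w].
/v/ (between /w/ and /i/) is unaffected → [v].
/i/ (between /v/ and /ɡ/): before a voiced consonant, so rule 2 applies → [iː].
/ɡ/ (between /i/ and /u/) is unaffected → [ɡ].
/u/ meets the environment for rule 2 (before a voiced consonant) → [uː].
/w/ (between /u/ and /o/) is unaffected → [w].
/o/ (between /w/ and /p/) fails the environment for rule 2, so it stays [o].
/p/ — not in any rule's target class → [p].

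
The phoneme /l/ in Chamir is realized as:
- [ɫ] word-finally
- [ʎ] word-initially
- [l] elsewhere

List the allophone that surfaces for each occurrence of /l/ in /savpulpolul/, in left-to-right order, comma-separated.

Occurrence 1 (position 6): no conditioning environment matches → elsewhere allophone [l].
Occurrence 2 (position 9): no conditioning environment matches → elsewhere allophone [l].
Occurrence 3 (position 11): word-finally → [ɫ].

[l], [l], [ɫ]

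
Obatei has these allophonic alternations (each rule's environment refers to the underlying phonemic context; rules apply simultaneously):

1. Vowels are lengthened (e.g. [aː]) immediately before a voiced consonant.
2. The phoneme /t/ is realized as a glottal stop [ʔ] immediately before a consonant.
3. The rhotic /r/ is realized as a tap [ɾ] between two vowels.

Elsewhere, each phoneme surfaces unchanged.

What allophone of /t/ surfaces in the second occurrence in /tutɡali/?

/t/ (between /u/ and /ɡ/): immediately before a consonant, so rule 2 applies → [ʔ].

[ʔ]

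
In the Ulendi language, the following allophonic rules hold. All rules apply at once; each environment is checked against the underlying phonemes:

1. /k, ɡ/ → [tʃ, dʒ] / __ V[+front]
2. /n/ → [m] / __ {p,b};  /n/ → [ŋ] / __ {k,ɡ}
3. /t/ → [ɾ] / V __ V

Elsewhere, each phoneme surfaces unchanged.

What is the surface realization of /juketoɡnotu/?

[jutʃeɾoɡnoɾu]

/k/ (between /u/ and /e/): before a front vowel, so rule 1 applies → [tʃ].
/t/ — between /e/ and /o/, between two vowels — surfaces as [ɾ] (rule 3).
/ɡ/ (between /o/ and /n/) is in the target of rule 1 but the environment (before a front vowel) is not met → [ɡ].
/n/ (between /ɡ/ and /o/): rule 2 targets it, but not before a labial or velar stop → unchanged [n].
/t/ — between /o/ and /u/, between two vowels — surfaces as [ɾ] (rule 3).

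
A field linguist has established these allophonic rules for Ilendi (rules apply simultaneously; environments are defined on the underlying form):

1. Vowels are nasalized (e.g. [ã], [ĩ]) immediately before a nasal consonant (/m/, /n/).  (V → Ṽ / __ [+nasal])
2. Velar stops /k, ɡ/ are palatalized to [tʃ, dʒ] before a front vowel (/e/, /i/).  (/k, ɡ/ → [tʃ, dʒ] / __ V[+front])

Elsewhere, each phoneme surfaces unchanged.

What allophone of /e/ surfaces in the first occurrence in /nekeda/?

[e]

/e/ (between /n/ and /k/) is in the target of rule 1 but the environment (before a nasal consonant) is not met → [e].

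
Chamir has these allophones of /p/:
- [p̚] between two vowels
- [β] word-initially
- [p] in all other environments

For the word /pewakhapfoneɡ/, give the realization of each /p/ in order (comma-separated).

Occurrence 1 (position 1): word-initially → [β].
Occurrence 2 (position 8): no conditioning environment matches → elsewhere allophone [p].

[β], [p]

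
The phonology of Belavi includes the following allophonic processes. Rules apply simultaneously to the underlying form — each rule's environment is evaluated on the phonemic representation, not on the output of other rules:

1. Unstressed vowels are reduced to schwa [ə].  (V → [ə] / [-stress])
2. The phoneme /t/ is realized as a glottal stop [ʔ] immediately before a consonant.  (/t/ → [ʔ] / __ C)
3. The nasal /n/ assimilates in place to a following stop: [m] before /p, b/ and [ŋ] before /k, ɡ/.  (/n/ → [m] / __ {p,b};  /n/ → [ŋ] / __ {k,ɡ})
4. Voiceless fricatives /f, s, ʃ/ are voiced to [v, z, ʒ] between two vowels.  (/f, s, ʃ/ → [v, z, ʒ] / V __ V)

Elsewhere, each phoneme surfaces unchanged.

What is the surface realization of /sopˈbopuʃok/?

/s/ — word-initial; rule 4 does not apply here → [s].
/o/ (between /s/ and /p/): in an unstressed syllable, so rule 1 applies → [ə].
/p/ — not in any rule's target class → [p].
/b/ stays [b].
/o/ (between /b/ and /p/) fails the environment for rule 1, so it stays [o].
/p/ — not in any rule's target class → [p].
Rule 1 applies to /u/ (between /p/ and /ʃ/: in an unstressed syllable) → [ə].
/ʃ/ (between /u/ and /o/) occurs between two vowels → [ʒ] by rule 4.
/o/ meets the environment for rule 1 (in an unstressed syllable) → [ə].
/k/ (word-final): no rule targets it → [k].

[səpˈbopəʒək]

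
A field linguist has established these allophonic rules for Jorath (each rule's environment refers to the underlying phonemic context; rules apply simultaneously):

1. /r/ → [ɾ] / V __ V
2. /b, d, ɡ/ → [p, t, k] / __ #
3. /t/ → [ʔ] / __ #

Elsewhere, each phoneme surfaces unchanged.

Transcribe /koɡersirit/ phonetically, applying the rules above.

/k/ stays [k].
/o/ — not in any rule's target class → [o].
/ɡ/ (between /o/ and /e/): rule 2 targets it, but not word-finally → unchanged [ɡ].
/e/ (between /ɡ/ and /r/): no rule targets it → [e].
/r/ (between /e/ and /s/): rule 1 targets it, but not between two vowels → unchanged [r].
/s/ (between /r/ and /i/) is unaffected → [s].
/i/ (between /s/ and /r/) is unaffected → [i].
/r/ (between /i/ and /i/): between two vowels, so rule 1 applies → [ɾ].
/i/ — not in any rule's target class → [i].
/t/ — word-final, word-finally — surfaces as [ʔ] (rule 3).

[koɡersiɾiʔ]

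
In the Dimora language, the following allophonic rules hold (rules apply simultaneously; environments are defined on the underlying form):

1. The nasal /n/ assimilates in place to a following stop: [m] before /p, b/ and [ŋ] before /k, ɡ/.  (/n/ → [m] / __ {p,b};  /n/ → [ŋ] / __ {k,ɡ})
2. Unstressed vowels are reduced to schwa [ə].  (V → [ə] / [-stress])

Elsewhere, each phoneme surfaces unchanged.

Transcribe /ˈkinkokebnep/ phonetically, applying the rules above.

[ˈkiŋkəkəbnəp]

/i/ — between /k/ and /n/; rule 2 does not apply here → [i].
/n/ meets the environment for rule 1 (before a labial or velar stop) → [ŋ].
/o/ (between /k/ and /k/) occurs in an unstressed syllable → [ə] by rule 2.
Rule 2 applies to /e/ (between /k/ and /b/: in an unstressed syllable) → [ə].
/n/ (between /b/ and /e/) fails the environment for rule 1, so it stays [n].
/e/ (between /n/ and /p/): in an unstressed syllable, so rule 2 applies → [ə].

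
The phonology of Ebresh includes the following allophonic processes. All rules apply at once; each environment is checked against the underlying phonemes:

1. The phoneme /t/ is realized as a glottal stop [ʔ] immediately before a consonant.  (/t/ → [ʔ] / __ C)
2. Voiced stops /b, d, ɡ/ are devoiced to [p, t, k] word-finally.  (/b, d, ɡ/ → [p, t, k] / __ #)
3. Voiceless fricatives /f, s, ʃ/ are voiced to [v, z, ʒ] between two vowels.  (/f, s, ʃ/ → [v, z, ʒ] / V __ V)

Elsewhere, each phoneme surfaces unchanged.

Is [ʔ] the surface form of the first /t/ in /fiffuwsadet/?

No

/t/ (word-final) is in the target of rule 1 but the environment (immediately before a consonant) is not met → [t].
The actual realization is [t], not [ʔ].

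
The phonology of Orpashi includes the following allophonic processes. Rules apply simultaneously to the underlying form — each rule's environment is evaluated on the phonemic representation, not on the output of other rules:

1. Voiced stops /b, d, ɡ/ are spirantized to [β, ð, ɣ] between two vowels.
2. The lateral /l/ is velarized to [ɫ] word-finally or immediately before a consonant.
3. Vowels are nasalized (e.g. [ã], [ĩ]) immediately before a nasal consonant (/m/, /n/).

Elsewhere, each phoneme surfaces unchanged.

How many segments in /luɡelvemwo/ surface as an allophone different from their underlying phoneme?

Segments that undergo a rule: /ɡ/ → [ɣ] (rule 1); /l/ → [ɫ] (rule 2); /e/ → [ẽ] (rule 3).
All other segments surface unchanged.

3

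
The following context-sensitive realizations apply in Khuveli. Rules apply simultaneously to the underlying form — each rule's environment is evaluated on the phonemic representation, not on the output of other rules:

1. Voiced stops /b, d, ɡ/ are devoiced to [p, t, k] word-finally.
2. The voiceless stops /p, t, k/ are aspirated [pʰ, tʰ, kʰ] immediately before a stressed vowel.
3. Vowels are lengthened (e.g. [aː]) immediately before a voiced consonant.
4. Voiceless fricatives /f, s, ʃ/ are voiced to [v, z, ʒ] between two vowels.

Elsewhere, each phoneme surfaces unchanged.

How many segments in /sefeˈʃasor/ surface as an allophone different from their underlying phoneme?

Segments that undergo a rule: /f/ → [v] (rule 4); /ʃ/ → [ʒ] (rule 4); /s/ → [z] (rule 4); /o/ → [oː] (rule 3).
All other segments surface unchanged.

4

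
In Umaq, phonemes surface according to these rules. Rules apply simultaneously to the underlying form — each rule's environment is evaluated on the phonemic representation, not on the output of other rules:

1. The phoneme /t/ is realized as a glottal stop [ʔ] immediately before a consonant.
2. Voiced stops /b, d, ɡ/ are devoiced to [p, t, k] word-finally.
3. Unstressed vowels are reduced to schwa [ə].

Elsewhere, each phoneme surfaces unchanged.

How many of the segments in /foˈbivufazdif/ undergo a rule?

4

Segments that undergo a rule: /o/ → [ə] (rule 3); /u/ → [ə] (rule 3); /a/ → [ə] (rule 3); /i/ → [ə] (rule 3).
All other segments surface unchanged.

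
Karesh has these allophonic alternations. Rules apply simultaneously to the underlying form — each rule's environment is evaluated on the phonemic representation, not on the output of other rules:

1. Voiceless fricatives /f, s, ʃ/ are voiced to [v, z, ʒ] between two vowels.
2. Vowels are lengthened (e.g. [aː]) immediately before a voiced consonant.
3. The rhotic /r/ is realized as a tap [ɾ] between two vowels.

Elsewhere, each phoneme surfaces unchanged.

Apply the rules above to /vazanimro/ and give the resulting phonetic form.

/a/ (between /v/ and /z/) occurs before a voiced consonant → [aː] by rule 2.
/a/ (between /z/ and /n/): before a voiced consonant, so rule 2 applies → [aː].
/i/ (between /n/ and /m/): before a voiced consonant, so rule 2 applies → [iː].
/r/ (between /m/ and /o/) fails the environment for rule 3, so it stays [r].
/o/ (word-final) fails the environment for rule 2, so it stays [o].

[vaːzaːniːmro]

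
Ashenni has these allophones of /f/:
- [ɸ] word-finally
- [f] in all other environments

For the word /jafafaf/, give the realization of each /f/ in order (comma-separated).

[f], [f], [ɸ]

Occurrence 1 (position 3): no conditioning environment matches → elsewhere allophone [f].
Occurrence 2 (position 5): no conditioning environment matches → elsewhere allophone [f].
Occurrence 3 (position 7): word-finally → [ɸ].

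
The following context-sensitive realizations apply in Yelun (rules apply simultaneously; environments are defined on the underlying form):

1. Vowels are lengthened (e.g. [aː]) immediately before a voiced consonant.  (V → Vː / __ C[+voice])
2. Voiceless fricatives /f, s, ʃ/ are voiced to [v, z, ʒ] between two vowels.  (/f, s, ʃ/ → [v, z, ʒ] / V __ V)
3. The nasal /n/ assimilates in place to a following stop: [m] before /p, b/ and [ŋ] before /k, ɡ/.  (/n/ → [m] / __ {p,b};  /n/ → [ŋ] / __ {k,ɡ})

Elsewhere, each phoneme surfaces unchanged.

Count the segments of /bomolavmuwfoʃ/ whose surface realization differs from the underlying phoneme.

4

Segments that undergo a rule: /o/ → [oː] (rule 1); /o/ → [oː] (rule 1); /a/ → [aː] (rule 1); /u/ → [uː] (rule 1).
All other segments surface unchanged.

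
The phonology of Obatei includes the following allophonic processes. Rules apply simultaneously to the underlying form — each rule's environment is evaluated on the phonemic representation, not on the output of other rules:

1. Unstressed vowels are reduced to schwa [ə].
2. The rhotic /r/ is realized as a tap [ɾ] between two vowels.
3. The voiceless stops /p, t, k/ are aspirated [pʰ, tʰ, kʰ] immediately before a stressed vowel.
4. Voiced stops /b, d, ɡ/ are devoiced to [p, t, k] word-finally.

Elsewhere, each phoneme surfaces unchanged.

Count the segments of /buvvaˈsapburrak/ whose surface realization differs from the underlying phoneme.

Segments that undergo a rule: /u/ → [ə] (rule 1); /a/ → [ə] (rule 1); /u/ → [ə] (rule 1); /a/ → [ə] (rule 1).
All other segments surface unchanged.

4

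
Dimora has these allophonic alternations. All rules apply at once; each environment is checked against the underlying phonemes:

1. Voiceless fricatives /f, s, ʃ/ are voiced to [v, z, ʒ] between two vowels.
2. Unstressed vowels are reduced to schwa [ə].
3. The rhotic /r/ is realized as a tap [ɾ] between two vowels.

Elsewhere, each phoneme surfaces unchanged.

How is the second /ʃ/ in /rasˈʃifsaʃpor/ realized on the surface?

/ʃ/ (between /a/ and /p/) fails the environment for rule 1, so it stays [ʃ].

[ʃ]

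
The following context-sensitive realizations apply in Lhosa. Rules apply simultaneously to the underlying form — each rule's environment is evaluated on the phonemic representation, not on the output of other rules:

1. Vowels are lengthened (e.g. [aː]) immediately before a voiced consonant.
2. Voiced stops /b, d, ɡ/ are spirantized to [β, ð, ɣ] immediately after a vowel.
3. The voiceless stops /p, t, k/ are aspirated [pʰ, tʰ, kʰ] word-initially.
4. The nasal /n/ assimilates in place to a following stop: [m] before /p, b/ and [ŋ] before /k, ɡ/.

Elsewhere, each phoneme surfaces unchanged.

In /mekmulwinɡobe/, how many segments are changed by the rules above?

Segments that undergo a rule: /u/ → [uː] (rule 1); /i/ → [iː] (rule 1); /n/ → [ŋ] (rule 4); /o/ → [oː] (rule 1); /b/ → [β] (rule 2).
All other segments surface unchanged.

5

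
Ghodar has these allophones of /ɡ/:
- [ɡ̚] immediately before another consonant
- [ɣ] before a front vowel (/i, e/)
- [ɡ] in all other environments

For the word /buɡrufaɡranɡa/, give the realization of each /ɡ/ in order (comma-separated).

[ɡ̚], [ɡ̚], [ɡ]

Occurrence 1 (position 3): immediately before another consonant → [ɡ̚].
Occurrence 2 (position 8): immediately before another consonant → [ɡ̚].
Occurrence 3 (position 12): no conditioning environment matches → elsewhere allophone [ɡ].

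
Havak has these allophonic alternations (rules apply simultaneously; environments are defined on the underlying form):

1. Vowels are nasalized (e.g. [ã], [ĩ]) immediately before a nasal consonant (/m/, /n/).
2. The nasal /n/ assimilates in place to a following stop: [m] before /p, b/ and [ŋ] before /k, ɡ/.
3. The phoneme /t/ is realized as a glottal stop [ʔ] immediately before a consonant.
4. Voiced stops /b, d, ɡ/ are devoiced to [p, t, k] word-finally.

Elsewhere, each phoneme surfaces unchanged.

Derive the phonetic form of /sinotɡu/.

[sĩnoʔɡu]

/i/ (between /s/ and /n/): before a nasal consonant, so rule 1 applies → [ĩ].
/n/ (between /i/ and /o/) fails the environment for rule 2, so it stays [n].
/o/ (between /n/ and /t/): rule 1 targets it, but not before a nasal consonant → unchanged [o].
Rule 3 applies to /t/ (between /o/ and /ɡ/: immediately before a consonant) → [ʔ].
/ɡ/ (between /t/ and /u/) is in the target of rule 4 but the environment (word-finally) is not met → [ɡ].
/u/ — word-final; rule 1 does not apply here → [u].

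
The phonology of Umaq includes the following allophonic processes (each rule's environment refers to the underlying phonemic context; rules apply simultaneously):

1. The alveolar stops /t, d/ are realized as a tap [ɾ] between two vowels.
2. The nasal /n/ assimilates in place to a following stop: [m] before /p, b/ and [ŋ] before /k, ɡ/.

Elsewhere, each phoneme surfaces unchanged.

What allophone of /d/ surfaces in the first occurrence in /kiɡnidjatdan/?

[d]

/d/ — between /i/ and /j/; rule 1 does not apply here → [d].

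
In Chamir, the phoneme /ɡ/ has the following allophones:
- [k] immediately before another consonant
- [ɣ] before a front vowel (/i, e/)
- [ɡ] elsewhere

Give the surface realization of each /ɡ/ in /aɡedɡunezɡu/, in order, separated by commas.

Occurrence 1 (position 2): before a front vowel (/i, e/) → [ɣ].
Occurrence 2 (position 5): no conditioning environment matches → elsewhere allophone [ɡ].
Occurrence 3 (position 10): no conditioning environment matches → elsewhere allophone [ɡ].

[ɣ], [ɡ], [ɡ]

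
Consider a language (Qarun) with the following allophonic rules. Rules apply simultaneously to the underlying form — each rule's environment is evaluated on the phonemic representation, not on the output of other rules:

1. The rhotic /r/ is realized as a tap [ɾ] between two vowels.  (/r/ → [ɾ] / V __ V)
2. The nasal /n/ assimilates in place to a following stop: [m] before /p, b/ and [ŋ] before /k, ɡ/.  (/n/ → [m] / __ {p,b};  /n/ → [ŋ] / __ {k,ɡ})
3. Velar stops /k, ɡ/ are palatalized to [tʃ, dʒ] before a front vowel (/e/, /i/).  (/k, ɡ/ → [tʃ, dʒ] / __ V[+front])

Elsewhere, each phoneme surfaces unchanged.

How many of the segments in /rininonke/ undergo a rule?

2

Segments that undergo a rule: /n/ → [ŋ] (rule 2); /k/ → [tʃ] (rule 3).
All other segments surface unchanged.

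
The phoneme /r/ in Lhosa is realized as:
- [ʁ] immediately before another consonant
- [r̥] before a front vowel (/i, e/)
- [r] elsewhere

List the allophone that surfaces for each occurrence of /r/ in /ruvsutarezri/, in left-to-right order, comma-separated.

[r], [r̥], [r̥]

Occurrence 1 (position 1): no conditioning environment matches → elsewhere allophone [r].
Occurrence 2 (position 8): before a front vowel (/i, e/) → [r̥].
Occurrence 3 (position 11): before a front vowel (/i, e/) → [r̥].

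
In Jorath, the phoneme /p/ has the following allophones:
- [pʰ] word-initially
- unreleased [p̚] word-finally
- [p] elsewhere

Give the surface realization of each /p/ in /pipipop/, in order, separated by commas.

[pʰ], [p], [p], [p̚]

Occurrence 1 (position 1): word-initially → [pʰ].
Occurrence 2 (position 3): no conditioning environment matches → elsewhere allophone [p].
Occurrence 3 (position 5): no conditioning environment matches → elsewhere allophone [p].
Occurrence 4 (position 7): word-finally → [p̚].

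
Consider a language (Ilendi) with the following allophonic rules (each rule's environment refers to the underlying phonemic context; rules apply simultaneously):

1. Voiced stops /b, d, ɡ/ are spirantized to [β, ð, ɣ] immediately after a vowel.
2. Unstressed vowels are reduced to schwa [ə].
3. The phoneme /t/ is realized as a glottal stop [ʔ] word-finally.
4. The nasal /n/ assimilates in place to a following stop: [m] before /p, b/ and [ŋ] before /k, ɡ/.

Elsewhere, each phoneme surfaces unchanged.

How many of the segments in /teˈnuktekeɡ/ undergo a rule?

4

Segments that undergo a rule: /e/ → [ə] (rule 2); /e/ → [ə] (rule 2); /e/ → [ə] (rule 2); /ɡ/ → [ɣ] (rule 1).
All other segments surface unchanged.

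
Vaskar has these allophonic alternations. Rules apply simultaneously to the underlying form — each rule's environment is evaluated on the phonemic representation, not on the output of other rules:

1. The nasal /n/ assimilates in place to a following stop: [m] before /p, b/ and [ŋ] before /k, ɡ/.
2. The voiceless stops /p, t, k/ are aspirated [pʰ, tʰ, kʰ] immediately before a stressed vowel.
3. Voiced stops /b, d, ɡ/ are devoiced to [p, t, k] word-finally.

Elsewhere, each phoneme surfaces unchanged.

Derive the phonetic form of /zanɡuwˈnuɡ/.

/z/ (word-initial) is unaffected → [z].
/a/ stays [a].
/n/ meets the environment for rule 1 (before a labial or velar stop) → [ŋ].
/ɡ/ (between /n/ and /u/) fails the environment for rule 3, so it stays [ɡ].
/u/ (between /ɡ/ and /w/): no rule targets it → [u].
/w/ — not in any rule's target class → [w].
/n/ (between /w/ and /u/) fails the environment for rule 1, so it stays [n].
/u/ (between /n/ and /ɡ/) is unaffected → [u].
/ɡ/ — word-final, word-finally — surfaces as [k] (rule 3).

[zaŋɡuwˈnuk]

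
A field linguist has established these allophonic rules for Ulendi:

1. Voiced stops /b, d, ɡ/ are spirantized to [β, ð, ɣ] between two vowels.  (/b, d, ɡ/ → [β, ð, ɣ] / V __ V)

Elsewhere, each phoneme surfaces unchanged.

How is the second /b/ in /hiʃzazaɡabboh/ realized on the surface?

/b/ (between /b/ and /o/) fails the environment for rule 1, so it stays [b].

[b]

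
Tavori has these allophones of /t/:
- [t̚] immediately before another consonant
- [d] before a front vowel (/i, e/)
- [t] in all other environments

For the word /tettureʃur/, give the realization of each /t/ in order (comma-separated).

[d], [t̚], [t]

Occurrence 1 (position 1): before a front vowel (/i, e/) → [d].
Occurrence 2 (position 3): immediately before another consonant → [t̚].
Occurrence 3 (position 4): no conditioning environment matches → elsewhere allophone [t].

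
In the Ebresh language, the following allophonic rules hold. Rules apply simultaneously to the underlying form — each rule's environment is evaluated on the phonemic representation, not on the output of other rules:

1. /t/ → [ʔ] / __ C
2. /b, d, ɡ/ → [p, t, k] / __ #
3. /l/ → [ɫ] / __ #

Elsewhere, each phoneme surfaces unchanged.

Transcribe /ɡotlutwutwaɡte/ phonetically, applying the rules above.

/ɡ/ (word-initial): rule 2 targets it, but not word-finally → unchanged [ɡ].
/o/ (between /ɡ/ and /t/) is unaffected → [o].
Rule 1 applies to /t/ (between /o/ and /l/: immediately before a consonant) → [ʔ].
/l/ (between /t/ and /u/) is in the target of rule 3 but the environment (word-finally) is not met → [l].
/u/ (between /l/ and /t/) is unaffected → [u].
Rule 1 applies to /t/ (between /u/ and /w/: immediately before a consonant) → [ʔ].
/w/ stays [w].
/u/ — not in any rule's target class → [u].
Rule 1 applies to /t/ (between /u/ and /w/: immediately before a consonant) → [ʔ].
/w/ (between /t/ and /a/) is unaffected → [w].
/a/ — not in any rule's target class → [a].
/ɡ/ (between /a/ and /t/) fails the environment for rule 2, so it stays [ɡ].
/t/ (between /ɡ/ and /e/) fails the environment for rule 1, so it stays [t].
/e/ — not in any rule's target class → [e].

[ɡoʔluʔwuʔwaɡte]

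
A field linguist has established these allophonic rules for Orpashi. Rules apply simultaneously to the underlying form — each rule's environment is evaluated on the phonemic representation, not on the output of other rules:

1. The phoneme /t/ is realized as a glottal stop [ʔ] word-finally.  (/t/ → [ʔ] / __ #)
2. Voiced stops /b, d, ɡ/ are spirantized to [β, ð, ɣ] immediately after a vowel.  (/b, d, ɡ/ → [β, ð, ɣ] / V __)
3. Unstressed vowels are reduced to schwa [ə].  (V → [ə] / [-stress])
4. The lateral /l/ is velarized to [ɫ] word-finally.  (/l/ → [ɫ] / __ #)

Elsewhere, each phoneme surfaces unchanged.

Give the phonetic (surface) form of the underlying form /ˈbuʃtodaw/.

[ˈbuʃtəðəw]

/b/ (word-initial) is in the target of rule 2 but the environment (immediately after a vowel) is not met → [b].
/u/ (between /b/ and /ʃ/): rule 3 targets it, but not in an unstressed syllable → unchanged [u].
/ʃ/ — not in any rule's target class → [ʃ].
/t/ (between /ʃ/ and /o/) is in the target of rule 1 but the environment (word-finally) is not met → [t].
/o/ meets the environment for rule 3 (in an unstressed syllable) → [ə].
/d/ — between /o/ and /a/, immediately after a vowel — surfaces as [ð] (rule 2).
/a/ (between /d/ and /w/) occurs in an unstressed syllable → [ə] by rule 3.
/w/ — not in any rule's target class → [w].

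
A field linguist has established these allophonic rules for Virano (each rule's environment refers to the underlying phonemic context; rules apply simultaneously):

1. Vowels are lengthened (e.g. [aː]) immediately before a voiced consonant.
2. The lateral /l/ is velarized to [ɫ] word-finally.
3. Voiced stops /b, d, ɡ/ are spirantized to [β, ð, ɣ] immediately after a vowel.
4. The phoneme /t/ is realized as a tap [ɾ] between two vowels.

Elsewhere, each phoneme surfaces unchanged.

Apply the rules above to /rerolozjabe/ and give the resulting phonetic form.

[reːroːloːzjaːβe]

/r/ (word-initial) is unaffected → [r].
/e/ (between /r/ and /r/) occurs before a voiced consonant → [eː] by rule 1.
/r/ stays [r].
/o/ meets the environment for rule 1 (before a voiced consonant) → [oː].
/l/ (between /o/ and /o/) fails the environment for rule 2, so it stays [l].
Rule 1 applies to /o/ (between /l/ and /z/: before a voiced consonant) → [oː].
/z/ stays [z].
/j/ stays [j].
Rule 1 applies to /a/ (between /j/ and /b/: before a voiced consonant) → [aː].
/b/ meets the environment for rule 3 (immediately after a vowel) → [β].
/e/ (word-final) is in the target of rule 1 but the environment (before a voiced consonant) is not met → [e].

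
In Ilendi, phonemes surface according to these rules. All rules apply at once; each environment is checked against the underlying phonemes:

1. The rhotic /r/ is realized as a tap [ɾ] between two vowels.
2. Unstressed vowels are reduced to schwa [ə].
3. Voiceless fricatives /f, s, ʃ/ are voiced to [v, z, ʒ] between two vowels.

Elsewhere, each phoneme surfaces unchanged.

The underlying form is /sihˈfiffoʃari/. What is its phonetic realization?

[səhˈfiffəʒəɾə]

/s/ (word-initial) is in the target of rule 3 but the environment (between two vowels) is not met → [s].
/i/ (between /s/ and /h/) occurs in an unstressed syllable → [ə] by rule 2.
/h/ — not in any rule's target class → [h].
/f/ (between /h/ and /i/) is in the target of rule 3 but the environment (between two vowels) is not met → [f].
/i/ (between /f/ and /f/) is in the target of rule 2 but the environment (in an unstressed syllable) is not met → [i].
/f/ (between /i/ and /f/): rule 3 targets it, but not between two vowels → unchanged [f].
/f/ (between /f/ and /o/) fails the environment for rule 3, so it stays [f].
/o/ (between /f/ and /ʃ/) occurs in an unstressed syllable → [ə] by rule 2.
/ʃ/ (between /o/ and /a/) occurs between two vowels → [ʒ] by rule 3.
/a/ (between /ʃ/ and /r/): in an unstressed syllable, so rule 2 applies → [ə].
Rule 1 applies to /r/ (between /a/ and /i/: between two vowels) → [ɾ].
/i/ (word-final): in an unstressed syllable, so rule 2 applies → [ə].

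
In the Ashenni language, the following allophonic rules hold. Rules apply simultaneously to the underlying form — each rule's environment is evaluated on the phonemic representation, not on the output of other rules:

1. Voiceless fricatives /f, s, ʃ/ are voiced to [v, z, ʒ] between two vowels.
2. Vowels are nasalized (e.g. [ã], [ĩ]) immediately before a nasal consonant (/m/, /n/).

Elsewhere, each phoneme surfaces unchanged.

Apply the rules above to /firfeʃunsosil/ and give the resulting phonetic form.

/f/ (word-initial): rule 1 targets it, but not between two vowels → unchanged [f].
/i/ (between /f/ and /r/) fails the environment for rule 2, so it stays [i].
/f/ (between /r/ and /e/) is in the target of rule 1 but the environment (between two vowels) is not met → [f].
/e/ — between /f/ and /ʃ/; rule 2 does not apply here → [e].
/ʃ/ — between /e/ and /u/, between two vowels — surfaces as [ʒ] (rule 1).
/u/ — between /ʃ/ and /n/, before a nasal consonant — surfaces as [ũ] (rule 2).
/s/ — between /n/ and /o/; rule 1 does not apply here → [s].
/o/ (between /s/ and /s/) is in the target of rule 2 but the environment (before a nasal consonant) is not met → [o].
/s/ (between /o/ and /i/) occurs between two vowels → [z] by rule 1.
/i/ (between /s/ and /l/) fails the environment for rule 2, so it stays [i].

[firfeʒũnsozil]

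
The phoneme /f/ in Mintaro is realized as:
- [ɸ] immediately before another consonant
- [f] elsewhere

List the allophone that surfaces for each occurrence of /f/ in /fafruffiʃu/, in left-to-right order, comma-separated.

[f], [ɸ], [ɸ], [f]

Occurrence 1 (position 1): no conditioning environment matches → elsewhere allophone [f].
Occurrence 2 (position 3): immediately before another consonant → [ɸ].
Occurrence 3 (position 6): immediately before another consonant → [ɸ].
Occurrence 4 (position 7): no conditioning environment matches → elsewhere allophone [f].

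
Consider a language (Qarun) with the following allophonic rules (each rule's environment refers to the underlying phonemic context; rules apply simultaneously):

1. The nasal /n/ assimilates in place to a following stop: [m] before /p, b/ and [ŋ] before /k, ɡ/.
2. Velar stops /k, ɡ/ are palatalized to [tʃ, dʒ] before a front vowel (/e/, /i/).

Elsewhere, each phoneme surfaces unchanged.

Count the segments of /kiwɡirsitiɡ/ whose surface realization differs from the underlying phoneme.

2

Segments that undergo a rule: /k/ → [tʃ] (rule 2); /ɡ/ → [dʒ] (rule 2).
All other segments surface unchanged.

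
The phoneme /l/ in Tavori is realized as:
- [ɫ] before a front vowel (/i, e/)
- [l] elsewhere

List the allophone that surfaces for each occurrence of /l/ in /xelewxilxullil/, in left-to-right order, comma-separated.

[ɫ], [l], [l], [ɫ], [l]

Occurrence 1 (position 3): before a front vowel (/i, e/) → [ɫ].
Occurrence 2 (position 8): no conditioning environment matches → elsewhere allophone [l].
Occurrence 3 (position 11): no conditioning environment matches → elsewhere allophone [l].
Occurrence 4 (position 12): before a front vowel (/i, e/) → [ɫ].
Occurrence 5 (position 14): no conditioning environment matches → elsewhere allophone [l].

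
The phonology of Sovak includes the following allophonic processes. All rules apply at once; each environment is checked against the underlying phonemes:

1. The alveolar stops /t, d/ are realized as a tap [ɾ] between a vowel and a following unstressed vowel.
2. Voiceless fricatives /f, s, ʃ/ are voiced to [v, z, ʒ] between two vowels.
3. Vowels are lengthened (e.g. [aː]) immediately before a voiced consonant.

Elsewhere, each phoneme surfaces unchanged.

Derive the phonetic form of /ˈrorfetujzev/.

/r/ stays [r].
/o/ (between /r/ and /r/): before a voiced consonant, so rule 3 applies → [oː].
/r/ — not in any rule's target class → [r].
/f/ — between /r/ and /e/; rule 2 does not apply here → [f].
/e/ (between /f/ and /t/) is in the target of rule 3 but the environment (before a voiced consonant) is not met → [e].
Rule 1 applies to /t/ (between /e/ and /u/: between a vowel and a following unstressed vowel) → [ɾ].
/u/ meets the environment for rule 3 (before a voiced consonant) → [uː].
/j/ stays [j].
/z/ (between /j/ and /e/) is unaffected → [z].
/e/ meets the environment for rule 3 (before a voiced consonant) → [eː].
/v/ (word-final) is unaffected → [v].

[ˈroːrfeɾuːjzeːv]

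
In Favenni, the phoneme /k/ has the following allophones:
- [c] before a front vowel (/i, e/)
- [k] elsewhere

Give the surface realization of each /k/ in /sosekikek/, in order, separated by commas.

Occurrence 1 (position 5): before a front vowel → [c].
Occurrence 2 (position 7): before a front vowel → [c].
Occurrence 3 (position 9): no conditioning environment matches → elsewhere allophone [k].

[c], [c], [k]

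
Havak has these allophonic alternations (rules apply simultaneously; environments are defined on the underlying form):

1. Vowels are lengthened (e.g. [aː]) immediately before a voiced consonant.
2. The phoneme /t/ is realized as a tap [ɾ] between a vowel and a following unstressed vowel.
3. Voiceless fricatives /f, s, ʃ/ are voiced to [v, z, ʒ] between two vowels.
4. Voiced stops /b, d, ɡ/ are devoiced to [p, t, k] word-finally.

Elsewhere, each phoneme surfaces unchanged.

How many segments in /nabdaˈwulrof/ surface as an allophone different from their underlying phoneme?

Segments that undergo a rule: /a/ → [aː] (rule 1); /a/ → [aː] (rule 1); /u/ → [uː] (rule 1).
All other segments surface unchanged.

3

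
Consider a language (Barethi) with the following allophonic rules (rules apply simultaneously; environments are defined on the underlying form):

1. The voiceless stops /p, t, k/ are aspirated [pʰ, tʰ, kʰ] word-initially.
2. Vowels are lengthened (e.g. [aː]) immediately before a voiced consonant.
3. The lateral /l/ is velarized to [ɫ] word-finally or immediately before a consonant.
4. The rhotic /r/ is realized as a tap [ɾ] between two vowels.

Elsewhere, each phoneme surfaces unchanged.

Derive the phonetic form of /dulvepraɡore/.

[duːɫvepraːɡoːɾe]

/d/ — not in any rule's target class → [d].
/u/ meets the environment for rule 2 (before a voiced consonant) → [uː].
/l/ meets the environment for rule 3 (word-finally or immediately before a consonant) → [ɫ].
/v/ stays [v].
/e/ (between /v/ and /p/) fails the environment for rule 2, so it stays [e].
/p/ (between /e/ and /r/) fails the environment for rule 1, so it stays [p].
/r/ (between /p/ and /a/): rule 4 targets it, but not between two vowels → unchanged [r].
/a/ — between /r/ and /ɡ/, before a voiced consonant — surfaces as [aː] (rule 2).
/ɡ/ stays [ɡ].
/o/ (between /ɡ/ and /r/) occurs before a voiced consonant → [oː] by rule 2.
/r/ (between /o/ and /e/) occurs between two vowels → [ɾ] by rule 4.
/e/ — word-final; rule 2 does not apply here → [e].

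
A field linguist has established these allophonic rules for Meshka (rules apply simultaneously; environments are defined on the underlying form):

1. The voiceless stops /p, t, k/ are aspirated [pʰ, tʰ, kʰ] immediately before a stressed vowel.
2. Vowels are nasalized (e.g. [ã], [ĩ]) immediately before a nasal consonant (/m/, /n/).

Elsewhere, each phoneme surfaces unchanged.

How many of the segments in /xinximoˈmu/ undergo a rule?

3

Segments that undergo a rule: /i/ → [ĩ] (rule 2); /i/ → [ĩ] (rule 2); /o/ → [õ] (rule 2).
All other segments surface unchanged.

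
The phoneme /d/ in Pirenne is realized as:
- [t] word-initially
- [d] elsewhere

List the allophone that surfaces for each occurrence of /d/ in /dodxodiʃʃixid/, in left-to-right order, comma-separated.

[t], [d], [d], [d]

Occurrence 1 (position 1): word-initially → [t].
Occurrence 2 (position 3): no conditioning environment matches → elsewhere allophone [d].
Occurrence 3 (position 6): no conditioning environment matches → elsewhere allophone [d].
Occurrence 4 (position 13): no conditioning environment matches → elsewhere allophone [d].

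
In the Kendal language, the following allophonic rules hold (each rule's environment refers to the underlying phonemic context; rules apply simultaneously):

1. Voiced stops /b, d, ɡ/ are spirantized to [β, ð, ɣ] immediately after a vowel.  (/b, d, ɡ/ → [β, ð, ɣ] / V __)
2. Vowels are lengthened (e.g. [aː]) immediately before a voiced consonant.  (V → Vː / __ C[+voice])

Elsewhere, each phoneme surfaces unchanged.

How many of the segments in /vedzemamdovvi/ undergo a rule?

5

Segments that undergo a rule: /e/ → [eː] (rule 2); /d/ → [ð] (rule 1); /e/ → [eː] (rule 2); /a/ → [aː] (rule 2); /o/ → [oː] (rule 2).
All other segments surface unchanged.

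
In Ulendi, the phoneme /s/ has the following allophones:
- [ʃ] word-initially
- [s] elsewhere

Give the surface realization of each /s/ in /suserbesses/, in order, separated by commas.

Occurrence 1 (position 1): word-initially → [ʃ].
Occurrence 2 (position 3): no conditioning environment matches → elsewhere allophone [s].
Occurrence 3 (position 8): no conditioning environment matches → elsewhere allophone [s].
Occurrence 4 (position 9): no conditioning environment matches → elsewhere allophone [s].
Occurrence 5 (position 11): no conditioning environment matches → elsewhere allophone [s].

[ʃ], [s], [s], [s], [s]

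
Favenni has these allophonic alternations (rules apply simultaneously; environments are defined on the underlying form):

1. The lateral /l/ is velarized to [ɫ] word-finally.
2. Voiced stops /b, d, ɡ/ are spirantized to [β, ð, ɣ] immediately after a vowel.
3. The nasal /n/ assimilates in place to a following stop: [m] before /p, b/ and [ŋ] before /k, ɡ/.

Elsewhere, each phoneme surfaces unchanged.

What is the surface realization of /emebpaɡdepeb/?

/e/ stays [e].
/m/ stays [m].
/e/ (between /m/ and /b/) is unaffected → [e].
/b/ (between /e/ and /p/) occurs immediately after a vowel → [β] by rule 2.
/p/ (between /b/ and /a/) is unaffected → [p].
/a/ (between /p/ and /ɡ/) is unaffected → [a].
/ɡ/ (between /a/ and /d/) occurs immediately after a vowel → [ɣ] by rule 2.
/d/ — between /ɡ/ and /e/; rule 2 does not apply here → [d].
/e/ (between /d/ and /p/): no rule targets it → [e].
/p/ (between /e/ and /e/): no rule targets it → [p].
/e/ stays [e].
/b/ (word-final): immediately after a vowel, so rule 2 applies → [β].

[emeβpaɣdepeβ]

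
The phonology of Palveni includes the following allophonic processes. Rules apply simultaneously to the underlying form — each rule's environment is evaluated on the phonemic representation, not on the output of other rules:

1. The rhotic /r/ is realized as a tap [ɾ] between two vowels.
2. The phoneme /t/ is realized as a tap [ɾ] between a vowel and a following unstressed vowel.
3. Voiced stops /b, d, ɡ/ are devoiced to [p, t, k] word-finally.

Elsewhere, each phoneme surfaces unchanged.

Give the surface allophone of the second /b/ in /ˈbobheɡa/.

[b]

/b/ — between /o/ and /h/; rule 3 does not apply here → [b].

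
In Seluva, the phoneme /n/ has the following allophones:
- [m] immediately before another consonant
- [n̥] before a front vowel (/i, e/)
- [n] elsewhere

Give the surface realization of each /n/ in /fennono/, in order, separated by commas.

[m], [n], [n]

Occurrence 1 (position 3): immediately before another consonant → [m].
Occurrence 2 (position 4): no conditioning environment matches → elsewhere allophone [n].
Occurrence 3 (position 6): no conditioning environment matches → elsewhere allophone [n].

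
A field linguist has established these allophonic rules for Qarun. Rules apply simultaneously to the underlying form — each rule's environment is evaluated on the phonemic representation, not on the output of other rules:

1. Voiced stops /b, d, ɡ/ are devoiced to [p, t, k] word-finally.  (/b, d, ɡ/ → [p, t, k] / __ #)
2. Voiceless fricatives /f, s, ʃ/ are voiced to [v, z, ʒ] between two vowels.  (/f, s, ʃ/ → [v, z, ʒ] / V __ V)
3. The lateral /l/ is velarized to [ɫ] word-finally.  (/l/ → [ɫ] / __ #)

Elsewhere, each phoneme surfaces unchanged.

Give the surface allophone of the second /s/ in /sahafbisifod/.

[z]

/s/ (between /i/ and /i/): between two vowels, so rule 2 applies → [z].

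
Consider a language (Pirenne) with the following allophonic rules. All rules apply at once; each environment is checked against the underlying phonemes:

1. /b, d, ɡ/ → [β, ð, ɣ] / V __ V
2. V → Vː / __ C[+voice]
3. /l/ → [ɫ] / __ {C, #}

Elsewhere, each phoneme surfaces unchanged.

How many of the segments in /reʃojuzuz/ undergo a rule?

3

Segments that undergo a rule: /o/ → [oː] (rule 2); /u/ → [uː] (rule 2); /u/ → [uː] (rule 2).
All other segments surface unchanged.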